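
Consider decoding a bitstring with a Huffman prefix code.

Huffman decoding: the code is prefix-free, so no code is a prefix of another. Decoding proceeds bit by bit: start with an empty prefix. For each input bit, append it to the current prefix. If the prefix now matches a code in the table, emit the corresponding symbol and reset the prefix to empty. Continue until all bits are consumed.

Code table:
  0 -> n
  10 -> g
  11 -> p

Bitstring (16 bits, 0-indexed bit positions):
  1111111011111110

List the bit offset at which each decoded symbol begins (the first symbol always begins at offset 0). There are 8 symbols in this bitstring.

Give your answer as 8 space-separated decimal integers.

Bit 0: prefix='1' (no match yet)
Bit 1: prefix='11' -> emit 'p', reset
Bit 2: prefix='1' (no match yet)
Bit 3: prefix='11' -> emit 'p', reset
Bit 4: prefix='1' (no match yet)
Bit 5: prefix='11' -> emit 'p', reset
Bit 6: prefix='1' (no match yet)
Bit 7: prefix='10' -> emit 'g', reset
Bit 8: prefix='1' (no match yet)
Bit 9: prefix='11' -> emit 'p', reset
Bit 10: prefix='1' (no match yet)
Bit 11: prefix='11' -> emit 'p', reset
Bit 12: prefix='1' (no match yet)
Bit 13: prefix='11' -> emit 'p', reset
Bit 14: prefix='1' (no match yet)
Bit 15: prefix='10' -> emit 'g', reset

Answer: 0 2 4 6 8 10 12 14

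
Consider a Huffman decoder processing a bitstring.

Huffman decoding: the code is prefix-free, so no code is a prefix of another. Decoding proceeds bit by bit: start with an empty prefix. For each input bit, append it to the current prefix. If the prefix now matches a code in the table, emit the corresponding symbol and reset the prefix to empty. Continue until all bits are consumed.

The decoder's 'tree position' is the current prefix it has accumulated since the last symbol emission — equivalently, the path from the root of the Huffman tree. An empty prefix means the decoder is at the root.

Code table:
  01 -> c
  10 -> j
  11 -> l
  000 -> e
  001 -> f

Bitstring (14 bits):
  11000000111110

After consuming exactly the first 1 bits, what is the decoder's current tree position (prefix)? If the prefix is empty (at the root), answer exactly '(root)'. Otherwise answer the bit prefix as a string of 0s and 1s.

Answer: 1

Derivation:
Bit 0: prefix='1' (no match yet)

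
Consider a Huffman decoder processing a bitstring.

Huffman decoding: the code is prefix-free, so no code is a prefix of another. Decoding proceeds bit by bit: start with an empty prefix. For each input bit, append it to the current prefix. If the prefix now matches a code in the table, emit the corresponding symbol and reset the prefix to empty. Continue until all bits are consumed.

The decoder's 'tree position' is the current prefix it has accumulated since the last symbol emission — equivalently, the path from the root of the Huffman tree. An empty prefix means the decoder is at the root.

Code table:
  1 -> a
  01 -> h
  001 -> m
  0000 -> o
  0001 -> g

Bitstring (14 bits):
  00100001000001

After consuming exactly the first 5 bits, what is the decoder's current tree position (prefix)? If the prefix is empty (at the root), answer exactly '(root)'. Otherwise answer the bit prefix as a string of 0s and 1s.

Bit 0: prefix='0' (no match yet)
Bit 1: prefix='00' (no match yet)
Bit 2: prefix='001' -> emit 'm', reset
Bit 3: prefix='0' (no match yet)
Bit 4: prefix='00' (no match yet)

Answer: 00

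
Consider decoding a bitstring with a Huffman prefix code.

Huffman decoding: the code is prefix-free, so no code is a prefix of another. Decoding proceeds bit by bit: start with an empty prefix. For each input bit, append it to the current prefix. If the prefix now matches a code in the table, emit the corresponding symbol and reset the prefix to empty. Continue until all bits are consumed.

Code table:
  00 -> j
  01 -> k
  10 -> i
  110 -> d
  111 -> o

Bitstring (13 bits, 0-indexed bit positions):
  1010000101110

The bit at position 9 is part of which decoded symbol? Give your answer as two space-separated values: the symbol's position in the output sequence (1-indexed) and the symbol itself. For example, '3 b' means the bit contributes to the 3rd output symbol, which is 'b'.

Bit 0: prefix='1' (no match yet)
Bit 1: prefix='10' -> emit 'i', reset
Bit 2: prefix='1' (no match yet)
Bit 3: prefix='10' -> emit 'i', reset
Bit 4: prefix='0' (no match yet)
Bit 5: prefix='00' -> emit 'j', reset
Bit 6: prefix='0' (no match yet)
Bit 7: prefix='01' -> emit 'k', reset
Bit 8: prefix='0' (no match yet)
Bit 9: prefix='01' -> emit 'k', reset
Bit 10: prefix='1' (no match yet)
Bit 11: prefix='11' (no match yet)
Bit 12: prefix='110' -> emit 'd', reset

Answer: 5 k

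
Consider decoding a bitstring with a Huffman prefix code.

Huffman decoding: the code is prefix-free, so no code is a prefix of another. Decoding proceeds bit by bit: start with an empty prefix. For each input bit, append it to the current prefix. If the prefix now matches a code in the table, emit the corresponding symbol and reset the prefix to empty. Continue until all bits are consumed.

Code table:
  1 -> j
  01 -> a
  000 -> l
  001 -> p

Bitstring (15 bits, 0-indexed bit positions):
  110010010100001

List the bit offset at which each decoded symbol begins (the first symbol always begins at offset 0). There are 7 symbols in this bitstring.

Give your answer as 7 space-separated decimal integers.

Bit 0: prefix='1' -> emit 'j', reset
Bit 1: prefix='1' -> emit 'j', reset
Bit 2: prefix='0' (no match yet)
Bit 3: prefix='00' (no match yet)
Bit 4: prefix='001' -> emit 'p', reset
Bit 5: prefix='0' (no match yet)
Bit 6: prefix='00' (no match yet)
Bit 7: prefix='001' -> emit 'p', reset
Bit 8: prefix='0' (no match yet)
Bit 9: prefix='01' -> emit 'a', reset
Bit 10: prefix='0' (no match yet)
Bit 11: prefix='00' (no match yet)
Bit 12: prefix='000' -> emit 'l', reset
Bit 13: prefix='0' (no match yet)
Bit 14: prefix='01' -> emit 'a', reset

Answer: 0 1 2 5 8 10 13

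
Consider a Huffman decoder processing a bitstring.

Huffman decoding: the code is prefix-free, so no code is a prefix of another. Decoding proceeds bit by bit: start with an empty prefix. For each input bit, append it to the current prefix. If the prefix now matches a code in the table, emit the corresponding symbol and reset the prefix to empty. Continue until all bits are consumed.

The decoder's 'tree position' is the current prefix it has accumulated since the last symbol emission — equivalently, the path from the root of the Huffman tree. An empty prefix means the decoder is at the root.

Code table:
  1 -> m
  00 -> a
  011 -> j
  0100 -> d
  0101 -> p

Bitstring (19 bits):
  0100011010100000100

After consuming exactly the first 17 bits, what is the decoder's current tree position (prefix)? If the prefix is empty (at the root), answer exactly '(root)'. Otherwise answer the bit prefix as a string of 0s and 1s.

Bit 0: prefix='0' (no match yet)
Bit 1: prefix='01' (no match yet)
Bit 2: prefix='010' (no match yet)
Bit 3: prefix='0100' -> emit 'd', reset
Bit 4: prefix='0' (no match yet)
Bit 5: prefix='01' (no match yet)
Bit 6: prefix='011' -> emit 'j', reset
Bit 7: prefix='0' (no match yet)
Bit 8: prefix='01' (no match yet)
Bit 9: prefix='010' (no match yet)
Bit 10: prefix='0101' -> emit 'p', reset
Bit 11: prefix='0' (no match yet)
Bit 12: prefix='00' -> emit 'a', reset
Bit 13: prefix='0' (no match yet)
Bit 14: prefix='00' -> emit 'a', reset
Bit 15: prefix='0' (no match yet)
Bit 16: prefix='01' (no match yet)

Answer: 01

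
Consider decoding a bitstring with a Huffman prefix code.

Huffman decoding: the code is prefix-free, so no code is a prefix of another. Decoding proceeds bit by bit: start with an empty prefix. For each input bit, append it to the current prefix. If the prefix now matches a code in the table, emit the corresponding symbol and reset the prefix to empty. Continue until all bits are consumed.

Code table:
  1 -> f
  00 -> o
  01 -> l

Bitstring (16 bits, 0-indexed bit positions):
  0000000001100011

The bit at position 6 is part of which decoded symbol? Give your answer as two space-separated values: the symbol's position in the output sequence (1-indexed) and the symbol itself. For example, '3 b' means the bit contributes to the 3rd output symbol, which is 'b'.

Answer: 4 o

Derivation:
Bit 0: prefix='0' (no match yet)
Bit 1: prefix='00' -> emit 'o', reset
Bit 2: prefix='0' (no match yet)
Bit 3: prefix='00' -> emit 'o', reset
Bit 4: prefix='0' (no match yet)
Bit 5: prefix='00' -> emit 'o', reset
Bit 6: prefix='0' (no match yet)
Bit 7: prefix='00' -> emit 'o', reset
Bit 8: prefix='0' (no match yet)
Bit 9: prefix='01' -> emit 'l', reset
Bit 10: prefix='1' -> emit 'f', reset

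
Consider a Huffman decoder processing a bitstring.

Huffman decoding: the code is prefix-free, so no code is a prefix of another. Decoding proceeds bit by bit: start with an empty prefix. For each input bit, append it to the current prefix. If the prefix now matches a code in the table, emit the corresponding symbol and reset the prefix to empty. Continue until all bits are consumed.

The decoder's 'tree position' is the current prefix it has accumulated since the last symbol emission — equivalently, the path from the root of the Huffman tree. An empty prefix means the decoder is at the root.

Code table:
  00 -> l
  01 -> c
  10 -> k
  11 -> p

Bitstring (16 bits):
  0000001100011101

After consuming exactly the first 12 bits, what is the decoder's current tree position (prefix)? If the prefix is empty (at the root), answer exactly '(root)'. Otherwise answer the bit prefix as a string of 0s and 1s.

Answer: (root)

Derivation:
Bit 0: prefix='0' (no match yet)
Bit 1: prefix='00' -> emit 'l', reset
Bit 2: prefix='0' (no match yet)
Bit 3: prefix='00' -> emit 'l', reset
Bit 4: prefix='0' (no match yet)
Bit 5: prefix='00' -> emit 'l', reset
Bit 6: prefix='1' (no match yet)
Bit 7: prefix='11' -> emit 'p', reset
Bit 8: prefix='0' (no match yet)
Bit 9: prefix='00' -> emit 'l', reset
Bit 10: prefix='0' (no match yet)
Bit 11: prefix='01' -> emit 'c', reset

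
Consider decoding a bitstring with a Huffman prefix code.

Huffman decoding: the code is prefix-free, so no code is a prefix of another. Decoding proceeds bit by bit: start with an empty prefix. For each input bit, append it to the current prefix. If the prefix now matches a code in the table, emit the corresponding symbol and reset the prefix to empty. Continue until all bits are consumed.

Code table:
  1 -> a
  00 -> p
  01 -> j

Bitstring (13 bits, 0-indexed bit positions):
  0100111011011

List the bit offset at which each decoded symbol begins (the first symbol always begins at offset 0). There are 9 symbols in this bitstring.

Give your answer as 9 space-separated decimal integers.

Answer: 0 2 4 5 6 7 9 10 12

Derivation:
Bit 0: prefix='0' (no match yet)
Bit 1: prefix='01' -> emit 'j', reset
Bit 2: prefix='0' (no match yet)
Bit 3: prefix='00' -> emit 'p', reset
Bit 4: prefix='1' -> emit 'a', reset
Bit 5: prefix='1' -> emit 'a', reset
Bit 6: prefix='1' -> emit 'a', reset
Bit 7: prefix='0' (no match yet)
Bit 8: prefix='01' -> emit 'j', reset
Bit 9: prefix='1' -> emit 'a', reset
Bit 10: prefix='0' (no match yet)
Bit 11: prefix='01' -> emit 'j', reset
Bit 12: prefix='1' -> emit 'a', reset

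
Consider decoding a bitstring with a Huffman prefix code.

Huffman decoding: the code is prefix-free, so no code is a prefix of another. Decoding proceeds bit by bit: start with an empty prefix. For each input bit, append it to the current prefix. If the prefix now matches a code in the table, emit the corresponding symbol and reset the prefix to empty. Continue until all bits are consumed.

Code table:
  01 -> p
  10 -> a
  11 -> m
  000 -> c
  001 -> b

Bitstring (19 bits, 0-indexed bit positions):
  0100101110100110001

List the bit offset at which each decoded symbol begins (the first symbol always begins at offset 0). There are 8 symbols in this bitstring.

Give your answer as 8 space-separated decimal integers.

Bit 0: prefix='0' (no match yet)
Bit 1: prefix='01' -> emit 'p', reset
Bit 2: prefix='0' (no match yet)
Bit 3: prefix='00' (no match yet)
Bit 4: prefix='001' -> emit 'b', reset
Bit 5: prefix='0' (no match yet)
Bit 6: prefix='01' -> emit 'p', reset
Bit 7: prefix='1' (no match yet)
Bit 8: prefix='11' -> emit 'm', reset
Bit 9: prefix='0' (no match yet)
Bit 10: prefix='01' -> emit 'p', reset
Bit 11: prefix='0' (no match yet)
Bit 12: prefix='00' (no match yet)
Bit 13: prefix='001' -> emit 'b', reset
Bit 14: prefix='1' (no match yet)
Bit 15: prefix='10' -> emit 'a', reset
Bit 16: prefix='0' (no match yet)
Bit 17: prefix='00' (no match yet)
Bit 18: prefix='001' -> emit 'b', reset

Answer: 0 2 5 7 9 11 14 16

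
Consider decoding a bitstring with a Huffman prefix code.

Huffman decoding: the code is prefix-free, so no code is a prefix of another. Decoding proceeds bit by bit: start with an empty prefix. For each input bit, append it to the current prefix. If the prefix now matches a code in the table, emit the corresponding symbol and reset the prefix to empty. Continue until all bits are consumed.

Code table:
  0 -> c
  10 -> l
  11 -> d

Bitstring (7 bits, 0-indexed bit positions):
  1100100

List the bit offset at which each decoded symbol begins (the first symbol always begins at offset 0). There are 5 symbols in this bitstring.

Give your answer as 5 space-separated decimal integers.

Answer: 0 2 3 4 6

Derivation:
Bit 0: prefix='1' (no match yet)
Bit 1: prefix='11' -> emit 'd', reset
Bit 2: prefix='0' -> emit 'c', reset
Bit 3: prefix='0' -> emit 'c', reset
Bit 4: prefix='1' (no match yet)
Bit 5: prefix='10' -> emit 'l', reset
Bit 6: prefix='0' -> emit 'c', reset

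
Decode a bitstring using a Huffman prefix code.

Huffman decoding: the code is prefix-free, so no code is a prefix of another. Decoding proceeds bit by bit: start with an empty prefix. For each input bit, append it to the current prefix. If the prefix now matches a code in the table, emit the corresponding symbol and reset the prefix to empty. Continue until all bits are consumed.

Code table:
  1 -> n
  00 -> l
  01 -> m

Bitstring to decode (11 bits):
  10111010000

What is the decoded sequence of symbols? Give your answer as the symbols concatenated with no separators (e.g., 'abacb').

Bit 0: prefix='1' -> emit 'n', reset
Bit 1: prefix='0' (no match yet)
Bit 2: prefix='01' -> emit 'm', reset
Bit 3: prefix='1' -> emit 'n', reset
Bit 4: prefix='1' -> emit 'n', reset
Bit 5: prefix='0' (no match yet)
Bit 6: prefix='01' -> emit 'm', reset
Bit 7: prefix='0' (no match yet)
Bit 8: prefix='00' -> emit 'l', reset
Bit 9: prefix='0' (no match yet)
Bit 10: prefix='00' -> emit 'l', reset

Answer: nmnnmll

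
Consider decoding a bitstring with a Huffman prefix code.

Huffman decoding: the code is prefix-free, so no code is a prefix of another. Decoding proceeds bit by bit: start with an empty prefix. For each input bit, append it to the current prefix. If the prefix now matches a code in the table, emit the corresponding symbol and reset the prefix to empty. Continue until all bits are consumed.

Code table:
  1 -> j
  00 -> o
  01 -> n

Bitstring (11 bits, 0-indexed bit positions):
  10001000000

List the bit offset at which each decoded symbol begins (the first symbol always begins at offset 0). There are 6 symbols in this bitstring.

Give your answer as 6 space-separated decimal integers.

Bit 0: prefix='1' -> emit 'j', reset
Bit 1: prefix='0' (no match yet)
Bit 2: prefix='00' -> emit 'o', reset
Bit 3: prefix='0' (no match yet)
Bit 4: prefix='01' -> emit 'n', reset
Bit 5: prefix='0' (no match yet)
Bit 6: prefix='00' -> emit 'o', reset
Bit 7: prefix='0' (no match yet)
Bit 8: prefix='00' -> emit 'o', reset
Bit 9: prefix='0' (no match yet)
Bit 10: prefix='00' -> emit 'o', reset

Answer: 0 1 3 5 7 9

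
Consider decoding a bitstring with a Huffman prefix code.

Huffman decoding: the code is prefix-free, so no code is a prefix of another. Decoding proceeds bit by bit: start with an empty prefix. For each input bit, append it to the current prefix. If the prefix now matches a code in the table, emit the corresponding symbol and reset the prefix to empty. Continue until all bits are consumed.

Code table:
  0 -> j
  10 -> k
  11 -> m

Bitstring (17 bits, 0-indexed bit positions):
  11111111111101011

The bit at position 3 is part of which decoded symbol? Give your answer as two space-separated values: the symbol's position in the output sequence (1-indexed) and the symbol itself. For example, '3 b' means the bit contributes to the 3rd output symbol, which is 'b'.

Answer: 2 m

Derivation:
Bit 0: prefix='1' (no match yet)
Bit 1: prefix='11' -> emit 'm', reset
Bit 2: prefix='1' (no match yet)
Bit 3: prefix='11' -> emit 'm', reset
Bit 4: prefix='1' (no match yet)
Bit 5: prefix='11' -> emit 'm', reset
Bit 6: prefix='1' (no match yet)
Bit 7: prefix='11' -> emit 'm', reset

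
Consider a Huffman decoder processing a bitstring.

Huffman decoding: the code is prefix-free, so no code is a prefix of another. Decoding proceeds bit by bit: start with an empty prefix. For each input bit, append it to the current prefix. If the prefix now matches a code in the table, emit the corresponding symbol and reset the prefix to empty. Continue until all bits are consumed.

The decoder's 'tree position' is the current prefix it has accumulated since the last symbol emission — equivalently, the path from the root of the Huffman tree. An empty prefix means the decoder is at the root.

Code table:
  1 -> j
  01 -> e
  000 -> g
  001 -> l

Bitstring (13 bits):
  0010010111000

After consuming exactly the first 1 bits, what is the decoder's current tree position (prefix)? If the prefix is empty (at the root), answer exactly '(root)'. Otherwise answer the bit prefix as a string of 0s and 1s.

Answer: 0

Derivation:
Bit 0: prefix='0' (no match yet)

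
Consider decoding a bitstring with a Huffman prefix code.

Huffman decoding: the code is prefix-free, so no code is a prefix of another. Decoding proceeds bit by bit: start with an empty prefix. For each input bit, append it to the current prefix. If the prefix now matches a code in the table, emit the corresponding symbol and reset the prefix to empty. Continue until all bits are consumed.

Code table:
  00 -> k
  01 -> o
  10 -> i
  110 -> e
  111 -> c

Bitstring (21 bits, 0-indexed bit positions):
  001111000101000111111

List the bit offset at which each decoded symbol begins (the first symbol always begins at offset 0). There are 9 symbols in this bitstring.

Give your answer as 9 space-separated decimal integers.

Bit 0: prefix='0' (no match yet)
Bit 1: prefix='00' -> emit 'k', reset
Bit 2: prefix='1' (no match yet)
Bit 3: prefix='11' (no match yet)
Bit 4: prefix='111' -> emit 'c', reset
Bit 5: prefix='1' (no match yet)
Bit 6: prefix='10' -> emit 'i', reset
Bit 7: prefix='0' (no match yet)
Bit 8: prefix='00' -> emit 'k', reset
Bit 9: prefix='1' (no match yet)
Bit 10: prefix='10' -> emit 'i', reset
Bit 11: prefix='1' (no match yet)
Bit 12: prefix='10' -> emit 'i', reset
Bit 13: prefix='0' (no match yet)
Bit 14: prefix='00' -> emit 'k', reset
Bit 15: prefix='1' (no match yet)
Bit 16: prefix='11' (no match yet)
Bit 17: prefix='111' -> emit 'c', reset
Bit 18: prefix='1' (no match yet)
Bit 19: prefix='11' (no match yet)
Bit 20: prefix='111' -> emit 'c', reset

Answer: 0 2 5 7 9 11 13 15 18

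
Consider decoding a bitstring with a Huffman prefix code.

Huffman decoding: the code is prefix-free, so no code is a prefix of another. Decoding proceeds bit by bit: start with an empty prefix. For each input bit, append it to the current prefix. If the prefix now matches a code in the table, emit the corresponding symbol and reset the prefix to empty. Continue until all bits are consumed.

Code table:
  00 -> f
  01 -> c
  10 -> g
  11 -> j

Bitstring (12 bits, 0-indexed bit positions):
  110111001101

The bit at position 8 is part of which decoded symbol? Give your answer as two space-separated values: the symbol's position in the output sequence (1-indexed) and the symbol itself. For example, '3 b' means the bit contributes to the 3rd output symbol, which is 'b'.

Bit 0: prefix='1' (no match yet)
Bit 1: prefix='11' -> emit 'j', reset
Bit 2: prefix='0' (no match yet)
Bit 3: prefix='01' -> emit 'c', reset
Bit 4: prefix='1' (no match yet)
Bit 5: prefix='11' -> emit 'j', reset
Bit 6: prefix='0' (no match yet)
Bit 7: prefix='00' -> emit 'f', reset
Bit 8: prefix='1' (no match yet)
Bit 9: prefix='11' -> emit 'j', reset
Bit 10: prefix='0' (no match yet)
Bit 11: prefix='01' -> emit 'c', reset

Answer: 5 j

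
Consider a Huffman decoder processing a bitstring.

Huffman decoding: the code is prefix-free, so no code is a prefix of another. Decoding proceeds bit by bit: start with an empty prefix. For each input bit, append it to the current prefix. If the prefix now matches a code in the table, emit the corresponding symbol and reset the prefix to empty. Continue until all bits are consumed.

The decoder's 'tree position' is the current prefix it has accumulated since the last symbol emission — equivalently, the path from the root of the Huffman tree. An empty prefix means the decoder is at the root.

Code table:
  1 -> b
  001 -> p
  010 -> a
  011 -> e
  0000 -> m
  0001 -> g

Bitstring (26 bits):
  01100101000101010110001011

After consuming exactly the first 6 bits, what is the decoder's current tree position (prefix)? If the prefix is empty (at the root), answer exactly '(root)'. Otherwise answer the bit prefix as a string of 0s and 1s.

Answer: (root)

Derivation:
Bit 0: prefix='0' (no match yet)
Bit 1: prefix='01' (no match yet)
Bit 2: prefix='011' -> emit 'e', reset
Bit 3: prefix='0' (no match yet)
Bit 4: prefix='00' (no match yet)
Bit 5: prefix='001' -> emit 'p', reset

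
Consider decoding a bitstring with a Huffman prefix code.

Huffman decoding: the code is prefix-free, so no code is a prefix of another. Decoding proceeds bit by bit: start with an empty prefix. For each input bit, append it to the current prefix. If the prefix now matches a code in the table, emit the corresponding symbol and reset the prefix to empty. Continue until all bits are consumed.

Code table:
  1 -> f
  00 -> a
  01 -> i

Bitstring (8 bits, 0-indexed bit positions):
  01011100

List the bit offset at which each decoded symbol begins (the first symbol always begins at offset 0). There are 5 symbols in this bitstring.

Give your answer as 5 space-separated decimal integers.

Bit 0: prefix='0' (no match yet)
Bit 1: prefix='01' -> emit 'i', reset
Bit 2: prefix='0' (no match yet)
Bit 3: prefix='01' -> emit 'i', reset
Bit 4: prefix='1' -> emit 'f', reset
Bit 5: prefix='1' -> emit 'f', reset
Bit 6: prefix='0' (no match yet)
Bit 7: prefix='00' -> emit 'a', reset

Answer: 0 2 4 5 6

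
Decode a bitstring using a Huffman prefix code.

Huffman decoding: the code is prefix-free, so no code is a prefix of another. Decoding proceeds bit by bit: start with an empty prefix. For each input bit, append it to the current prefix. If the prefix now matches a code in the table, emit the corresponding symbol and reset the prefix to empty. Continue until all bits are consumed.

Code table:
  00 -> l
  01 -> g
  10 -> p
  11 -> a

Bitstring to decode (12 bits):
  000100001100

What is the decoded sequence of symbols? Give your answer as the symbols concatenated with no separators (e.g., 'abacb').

Bit 0: prefix='0' (no match yet)
Bit 1: prefix='00' -> emit 'l', reset
Bit 2: prefix='0' (no match yet)
Bit 3: prefix='01' -> emit 'g', reset
Bit 4: prefix='0' (no match yet)
Bit 5: prefix='00' -> emit 'l', reset
Bit 6: prefix='0' (no match yet)
Bit 7: prefix='00' -> emit 'l', reset
Bit 8: prefix='1' (no match yet)
Bit 9: prefix='11' -> emit 'a', reset
Bit 10: prefix='0' (no match yet)
Bit 11: prefix='00' -> emit 'l', reset

Answer: lgllal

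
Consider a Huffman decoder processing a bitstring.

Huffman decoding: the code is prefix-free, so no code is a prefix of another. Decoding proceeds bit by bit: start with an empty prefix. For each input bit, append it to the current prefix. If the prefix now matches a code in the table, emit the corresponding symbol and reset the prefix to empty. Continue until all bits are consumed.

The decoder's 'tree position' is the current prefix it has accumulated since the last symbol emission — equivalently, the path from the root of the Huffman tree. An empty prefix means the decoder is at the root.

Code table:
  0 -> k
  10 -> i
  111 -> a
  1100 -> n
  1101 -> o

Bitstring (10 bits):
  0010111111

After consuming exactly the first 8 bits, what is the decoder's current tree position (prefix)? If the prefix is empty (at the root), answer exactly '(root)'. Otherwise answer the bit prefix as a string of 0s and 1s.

Bit 0: prefix='0' -> emit 'k', reset
Bit 1: prefix='0' -> emit 'k', reset
Bit 2: prefix='1' (no match yet)
Bit 3: prefix='10' -> emit 'i', reset
Bit 4: prefix='1' (no match yet)
Bit 5: prefix='11' (no match yet)
Bit 6: prefix='111' -> emit 'a', reset
Bit 7: prefix='1' (no match yet)

Answer: 1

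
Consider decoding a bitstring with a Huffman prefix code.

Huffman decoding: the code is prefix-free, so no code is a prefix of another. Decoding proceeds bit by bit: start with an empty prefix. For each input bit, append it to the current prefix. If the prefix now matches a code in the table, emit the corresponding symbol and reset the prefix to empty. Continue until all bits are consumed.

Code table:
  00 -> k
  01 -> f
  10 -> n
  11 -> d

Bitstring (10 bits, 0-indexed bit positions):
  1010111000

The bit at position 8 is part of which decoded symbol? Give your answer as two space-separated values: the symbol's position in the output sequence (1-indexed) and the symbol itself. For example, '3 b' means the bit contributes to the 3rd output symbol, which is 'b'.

Bit 0: prefix='1' (no match yet)
Bit 1: prefix='10' -> emit 'n', reset
Bit 2: prefix='1' (no match yet)
Bit 3: prefix='10' -> emit 'n', reset
Bit 4: prefix='1' (no match yet)
Bit 5: prefix='11' -> emit 'd', reset
Bit 6: prefix='1' (no match yet)
Bit 7: prefix='10' -> emit 'n', reset
Bit 8: prefix='0' (no match yet)
Bit 9: prefix='00' -> emit 'k', reset

Answer: 5 k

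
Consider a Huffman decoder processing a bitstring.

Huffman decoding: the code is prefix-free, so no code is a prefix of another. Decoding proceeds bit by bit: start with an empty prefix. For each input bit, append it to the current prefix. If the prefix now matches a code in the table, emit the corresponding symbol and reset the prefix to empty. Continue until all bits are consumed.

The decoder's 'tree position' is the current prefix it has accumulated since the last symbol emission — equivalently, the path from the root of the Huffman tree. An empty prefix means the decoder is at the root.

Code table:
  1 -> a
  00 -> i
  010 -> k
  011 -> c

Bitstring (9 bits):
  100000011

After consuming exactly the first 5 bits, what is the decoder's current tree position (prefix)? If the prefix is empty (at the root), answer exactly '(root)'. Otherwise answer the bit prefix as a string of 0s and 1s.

Bit 0: prefix='1' -> emit 'a', reset
Bit 1: prefix='0' (no match yet)
Bit 2: prefix='00' -> emit 'i', reset
Bit 3: prefix='0' (no match yet)
Bit 4: prefix='00' -> emit 'i', reset

Answer: (root)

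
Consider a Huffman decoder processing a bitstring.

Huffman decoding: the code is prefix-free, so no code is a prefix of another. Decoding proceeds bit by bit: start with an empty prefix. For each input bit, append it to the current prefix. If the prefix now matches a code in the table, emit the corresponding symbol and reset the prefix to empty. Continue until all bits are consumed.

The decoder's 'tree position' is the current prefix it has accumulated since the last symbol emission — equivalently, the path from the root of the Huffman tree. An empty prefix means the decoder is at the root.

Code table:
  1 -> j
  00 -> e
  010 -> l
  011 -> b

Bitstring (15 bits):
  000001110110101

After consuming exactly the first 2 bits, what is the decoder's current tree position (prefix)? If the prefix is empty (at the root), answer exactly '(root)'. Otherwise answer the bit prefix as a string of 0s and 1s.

Answer: (root)

Derivation:
Bit 0: prefix='0' (no match yet)
Bit 1: prefix='00' -> emit 'e', reset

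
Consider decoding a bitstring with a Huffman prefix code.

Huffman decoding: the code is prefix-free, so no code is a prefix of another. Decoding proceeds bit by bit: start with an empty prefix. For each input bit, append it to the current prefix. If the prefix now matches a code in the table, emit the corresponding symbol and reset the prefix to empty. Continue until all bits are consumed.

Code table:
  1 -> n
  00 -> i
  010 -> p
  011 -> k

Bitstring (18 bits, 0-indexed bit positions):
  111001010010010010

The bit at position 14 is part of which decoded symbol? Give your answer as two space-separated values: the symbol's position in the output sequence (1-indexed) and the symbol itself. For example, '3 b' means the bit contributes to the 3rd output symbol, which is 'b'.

Answer: 8 p

Derivation:
Bit 0: prefix='1' -> emit 'n', reset
Bit 1: prefix='1' -> emit 'n', reset
Bit 2: prefix='1' -> emit 'n', reset
Bit 3: prefix='0' (no match yet)
Bit 4: prefix='00' -> emit 'i', reset
Bit 5: prefix='1' -> emit 'n', reset
Bit 6: prefix='0' (no match yet)
Bit 7: prefix='01' (no match yet)
Bit 8: prefix='010' -> emit 'p', reset
Bit 9: prefix='0' (no match yet)
Bit 10: prefix='01' (no match yet)
Bit 11: prefix='010' -> emit 'p', reset
Bit 12: prefix='0' (no match yet)
Bit 13: prefix='01' (no match yet)
Bit 14: prefix='010' -> emit 'p', reset
Bit 15: prefix='0' (no match yet)
Bit 16: prefix='01' (no match yet)
Bit 17: prefix='010' -> emit 'p', reset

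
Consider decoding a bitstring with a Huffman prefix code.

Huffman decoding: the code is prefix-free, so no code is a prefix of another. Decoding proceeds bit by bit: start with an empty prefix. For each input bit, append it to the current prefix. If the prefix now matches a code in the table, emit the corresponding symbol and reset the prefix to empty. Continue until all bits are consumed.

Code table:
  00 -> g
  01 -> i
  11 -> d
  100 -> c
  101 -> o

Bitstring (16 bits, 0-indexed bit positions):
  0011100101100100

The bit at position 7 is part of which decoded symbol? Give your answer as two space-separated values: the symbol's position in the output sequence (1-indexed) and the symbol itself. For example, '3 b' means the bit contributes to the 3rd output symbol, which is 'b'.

Bit 0: prefix='0' (no match yet)
Bit 1: prefix='00' -> emit 'g', reset
Bit 2: prefix='1' (no match yet)
Bit 3: prefix='11' -> emit 'd', reset
Bit 4: prefix='1' (no match yet)
Bit 5: prefix='10' (no match yet)
Bit 6: prefix='100' -> emit 'c', reset
Bit 7: prefix='1' (no match yet)
Bit 8: prefix='10' (no match yet)
Bit 9: prefix='101' -> emit 'o', reset
Bit 10: prefix='1' (no match yet)
Bit 11: prefix='10' (no match yet)

Answer: 4 o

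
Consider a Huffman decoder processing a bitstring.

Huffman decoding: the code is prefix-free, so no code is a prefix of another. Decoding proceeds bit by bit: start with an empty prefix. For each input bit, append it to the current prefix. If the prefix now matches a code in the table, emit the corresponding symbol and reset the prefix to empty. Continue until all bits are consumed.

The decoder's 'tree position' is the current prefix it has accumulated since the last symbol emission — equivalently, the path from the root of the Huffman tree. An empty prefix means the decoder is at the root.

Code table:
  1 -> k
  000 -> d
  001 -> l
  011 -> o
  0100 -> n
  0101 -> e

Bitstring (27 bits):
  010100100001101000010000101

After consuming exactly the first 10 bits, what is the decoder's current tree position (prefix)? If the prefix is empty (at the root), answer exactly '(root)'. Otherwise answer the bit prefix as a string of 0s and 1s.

Bit 0: prefix='0' (no match yet)
Bit 1: prefix='01' (no match yet)
Bit 2: prefix='010' (no match yet)
Bit 3: prefix='0101' -> emit 'e', reset
Bit 4: prefix='0' (no match yet)
Bit 5: prefix='00' (no match yet)
Bit 6: prefix='001' -> emit 'l', reset
Bit 7: prefix='0' (no match yet)
Bit 8: prefix='00' (no match yet)
Bit 9: prefix='000' -> emit 'd', reset

Answer: (root)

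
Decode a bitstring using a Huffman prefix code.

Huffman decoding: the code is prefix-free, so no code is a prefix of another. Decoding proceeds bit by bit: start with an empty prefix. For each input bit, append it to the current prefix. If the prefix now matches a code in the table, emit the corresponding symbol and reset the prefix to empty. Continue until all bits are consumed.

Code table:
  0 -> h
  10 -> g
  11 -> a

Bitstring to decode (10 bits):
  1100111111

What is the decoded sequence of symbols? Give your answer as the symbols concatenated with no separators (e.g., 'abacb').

Answer: ahhaaa

Derivation:
Bit 0: prefix='1' (no match yet)
Bit 1: prefix='11' -> emit 'a', reset
Bit 2: prefix='0' -> emit 'h', reset
Bit 3: prefix='0' -> emit 'h', reset
Bit 4: prefix='1' (no match yet)
Bit 5: prefix='11' -> emit 'a', reset
Bit 6: prefix='1' (no match yet)
Bit 7: prefix='11' -> emit 'a', reset
Bit 8: prefix='1' (no match yet)
Bit 9: prefix='11' -> emit 'a', reset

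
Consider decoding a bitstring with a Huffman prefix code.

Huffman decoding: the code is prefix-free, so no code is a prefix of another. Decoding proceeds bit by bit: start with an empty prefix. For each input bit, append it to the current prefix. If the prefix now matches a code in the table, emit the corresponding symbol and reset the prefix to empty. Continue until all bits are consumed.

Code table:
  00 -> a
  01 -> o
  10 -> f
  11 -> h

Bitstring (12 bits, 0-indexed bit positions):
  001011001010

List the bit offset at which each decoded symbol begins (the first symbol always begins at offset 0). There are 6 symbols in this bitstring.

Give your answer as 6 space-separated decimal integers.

Bit 0: prefix='0' (no match yet)
Bit 1: prefix='00' -> emit 'a', reset
Bit 2: prefix='1' (no match yet)
Bit 3: prefix='10' -> emit 'f', reset
Bit 4: prefix='1' (no match yet)
Bit 5: prefix='11' -> emit 'h', reset
Bit 6: prefix='0' (no match yet)
Bit 7: prefix='00' -> emit 'a', reset
Bit 8: prefix='1' (no match yet)
Bit 9: prefix='10' -> emit 'f', reset
Bit 10: prefix='1' (no match yet)
Bit 11: prefix='10' -> emit 'f', reset

Answer: 0 2 4 6 8 10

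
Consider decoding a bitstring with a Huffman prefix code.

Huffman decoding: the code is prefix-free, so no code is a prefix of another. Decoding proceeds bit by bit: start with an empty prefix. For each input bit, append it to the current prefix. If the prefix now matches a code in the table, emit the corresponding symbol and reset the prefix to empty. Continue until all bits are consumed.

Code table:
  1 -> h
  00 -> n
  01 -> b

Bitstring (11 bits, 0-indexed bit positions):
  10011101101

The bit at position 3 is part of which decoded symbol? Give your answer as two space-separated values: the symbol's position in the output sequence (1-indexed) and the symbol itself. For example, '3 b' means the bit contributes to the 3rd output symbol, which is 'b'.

Answer: 3 h

Derivation:
Bit 0: prefix='1' -> emit 'h', reset
Bit 1: prefix='0' (no match yet)
Bit 2: prefix='00' -> emit 'n', reset
Bit 3: prefix='1' -> emit 'h', reset
Bit 4: prefix='1' -> emit 'h', reset
Bit 5: prefix='1' -> emit 'h', reset
Bit 6: prefix='0' (no match yet)
Bit 7: prefix='01' -> emit 'b', reset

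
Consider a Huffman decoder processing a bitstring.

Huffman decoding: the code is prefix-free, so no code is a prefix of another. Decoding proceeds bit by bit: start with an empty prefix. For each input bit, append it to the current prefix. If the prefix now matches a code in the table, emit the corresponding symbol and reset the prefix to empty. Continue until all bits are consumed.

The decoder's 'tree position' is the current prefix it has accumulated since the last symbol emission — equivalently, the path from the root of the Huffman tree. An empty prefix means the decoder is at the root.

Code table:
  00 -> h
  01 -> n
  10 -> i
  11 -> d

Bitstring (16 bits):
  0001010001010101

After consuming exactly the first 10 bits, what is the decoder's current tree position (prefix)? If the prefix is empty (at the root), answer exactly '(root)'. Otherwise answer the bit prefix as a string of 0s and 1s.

Answer: (root)

Derivation:
Bit 0: prefix='0' (no match yet)
Bit 1: prefix='00' -> emit 'h', reset
Bit 2: prefix='0' (no match yet)
Bit 3: prefix='01' -> emit 'n', reset
Bit 4: prefix='0' (no match yet)
Bit 5: prefix='01' -> emit 'n', reset
Bit 6: prefix='0' (no match yet)
Bit 7: prefix='00' -> emit 'h', reset
Bit 8: prefix='0' (no match yet)
Bit 9: prefix='01' -> emit 'n', reset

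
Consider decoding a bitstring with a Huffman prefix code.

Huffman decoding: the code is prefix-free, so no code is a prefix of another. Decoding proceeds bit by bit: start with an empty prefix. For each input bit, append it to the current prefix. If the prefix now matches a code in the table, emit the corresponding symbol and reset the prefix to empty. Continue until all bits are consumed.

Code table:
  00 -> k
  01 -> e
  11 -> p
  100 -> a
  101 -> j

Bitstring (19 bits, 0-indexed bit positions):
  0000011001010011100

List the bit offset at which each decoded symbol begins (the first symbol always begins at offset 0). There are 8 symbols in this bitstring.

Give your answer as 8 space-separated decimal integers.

Answer: 0 2 4 6 9 12 14 16

Derivation:
Bit 0: prefix='0' (no match yet)
Bit 1: prefix='00' -> emit 'k', reset
Bit 2: prefix='0' (no match yet)
Bit 3: prefix='00' -> emit 'k', reset
Bit 4: prefix='0' (no match yet)
Bit 5: prefix='01' -> emit 'e', reset
Bit 6: prefix='1' (no match yet)
Bit 7: prefix='10' (no match yet)
Bit 8: prefix='100' -> emit 'a', reset
Bit 9: prefix='1' (no match yet)
Bit 10: prefix='10' (no match yet)
Bit 11: prefix='101' -> emit 'j', reset
Bit 12: prefix='0' (no match yet)
Bit 13: prefix='00' -> emit 'k', reset
Bit 14: prefix='1' (no match yet)
Bit 15: prefix='11' -> emit 'p', reset
Bit 16: prefix='1' (no match yet)
Bit 17: prefix='10' (no match yet)
Bit 18: prefix='100' -> emit 'a', reset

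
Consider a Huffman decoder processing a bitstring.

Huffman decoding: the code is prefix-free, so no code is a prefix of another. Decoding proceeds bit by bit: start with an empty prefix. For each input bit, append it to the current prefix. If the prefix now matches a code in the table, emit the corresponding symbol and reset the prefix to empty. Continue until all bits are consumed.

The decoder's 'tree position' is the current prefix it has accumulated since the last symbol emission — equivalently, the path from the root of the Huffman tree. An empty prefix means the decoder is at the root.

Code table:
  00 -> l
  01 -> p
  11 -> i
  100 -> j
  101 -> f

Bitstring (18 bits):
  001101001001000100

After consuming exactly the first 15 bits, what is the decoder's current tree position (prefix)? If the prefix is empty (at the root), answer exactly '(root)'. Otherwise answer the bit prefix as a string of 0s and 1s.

Answer: 0

Derivation:
Bit 0: prefix='0' (no match yet)
Bit 1: prefix='00' -> emit 'l', reset
Bit 2: prefix='1' (no match yet)
Bit 3: prefix='11' -> emit 'i', reset
Bit 4: prefix='0' (no match yet)
Bit 5: prefix='01' -> emit 'p', reset
Bit 6: prefix='0' (no match yet)
Bit 7: prefix='00' -> emit 'l', reset
Bit 8: prefix='1' (no match yet)
Bit 9: prefix='10' (no match yet)
Bit 10: prefix='100' -> emit 'j', reset
Bit 11: prefix='1' (no match yet)
Bit 12: prefix='10' (no match yet)
Bit 13: prefix='100' -> emit 'j', reset
Bit 14: prefix='0' (no match yet)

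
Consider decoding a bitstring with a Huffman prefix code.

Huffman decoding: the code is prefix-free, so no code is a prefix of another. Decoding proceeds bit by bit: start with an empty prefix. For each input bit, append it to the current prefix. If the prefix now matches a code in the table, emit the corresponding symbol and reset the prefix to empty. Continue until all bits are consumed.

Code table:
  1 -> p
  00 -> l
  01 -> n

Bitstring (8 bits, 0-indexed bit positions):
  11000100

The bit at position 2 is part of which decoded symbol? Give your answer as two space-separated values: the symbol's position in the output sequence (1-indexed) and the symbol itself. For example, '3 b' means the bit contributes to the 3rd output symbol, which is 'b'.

Bit 0: prefix='1' -> emit 'p', reset
Bit 1: prefix='1' -> emit 'p', reset
Bit 2: prefix='0' (no match yet)
Bit 3: prefix='00' -> emit 'l', reset
Bit 4: prefix='0' (no match yet)
Bit 5: prefix='01' -> emit 'n', reset
Bit 6: prefix='0' (no match yet)

Answer: 3 l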